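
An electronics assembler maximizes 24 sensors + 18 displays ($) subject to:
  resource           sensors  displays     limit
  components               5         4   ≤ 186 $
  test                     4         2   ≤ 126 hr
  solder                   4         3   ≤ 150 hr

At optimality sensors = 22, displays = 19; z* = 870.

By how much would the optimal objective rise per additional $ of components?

4

At the optimum: components uses 186 of 186 (binding); test uses 126 of 126 (binding); solder uses 145 of 150 (slack = 5).
Since solder is not tight, its dual is 0.
From A_Bᵀ y = c: 5·y_components + 4·y_test = 24; 4·y_components + 2·y_test = 18.
→ y_components = 4 and y_test = 1.
Shadow price of components = 4.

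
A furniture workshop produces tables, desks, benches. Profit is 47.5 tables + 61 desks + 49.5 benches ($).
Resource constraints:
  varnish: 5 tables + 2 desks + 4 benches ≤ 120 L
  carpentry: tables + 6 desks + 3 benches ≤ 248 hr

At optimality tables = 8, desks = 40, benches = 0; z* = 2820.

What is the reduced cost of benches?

Both varnish and carpentry are binding at x*.
From A_Bᵀ y = c: 5·y_varnish + 1·y_carpentry = 47.5; 2·y_varnish + 6·y_carpentry = 61.
This yields shadow prices y_varnish = 8, y_carpentry = 7.5.
Reduced cost of benches: c₃ − yᵀa₃ = 49.5 − (8·4 + 7.5·3) = 49.5 − 54.5 = -5.

-5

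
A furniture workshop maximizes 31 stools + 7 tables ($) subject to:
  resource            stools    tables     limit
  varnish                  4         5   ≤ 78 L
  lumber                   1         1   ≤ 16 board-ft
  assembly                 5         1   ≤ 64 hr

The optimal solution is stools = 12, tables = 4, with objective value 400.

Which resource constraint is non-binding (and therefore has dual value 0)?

varnish: 68/78 (slack 10)
lumber: 16/16 (binding)
assembly: 64/64 (binding)
By complementary slackness, a constraint with positive slack has shadow price 0 → varnish.

varnish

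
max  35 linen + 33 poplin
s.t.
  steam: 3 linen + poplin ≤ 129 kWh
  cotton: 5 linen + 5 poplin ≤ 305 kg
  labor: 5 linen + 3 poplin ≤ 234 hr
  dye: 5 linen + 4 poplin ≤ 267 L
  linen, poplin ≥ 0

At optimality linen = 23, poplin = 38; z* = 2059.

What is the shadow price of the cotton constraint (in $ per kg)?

5

At the optimum: steam uses 107 of 129 (slack = 22); cotton uses 305 of 305 (binding); labor uses 229 of 234 (slack = 5); dye uses 267 of 267 (binding).
Since steam, labor are not tight, their duals are 0.
From A_Bᵀ y = c: 5·y_cotton + 5·y_dye = 35; 5·y_cotton + 4·y_dye = 33.
Solving: y_cotton = 5, y_dye = 2.
Shadow price of cotton = 5.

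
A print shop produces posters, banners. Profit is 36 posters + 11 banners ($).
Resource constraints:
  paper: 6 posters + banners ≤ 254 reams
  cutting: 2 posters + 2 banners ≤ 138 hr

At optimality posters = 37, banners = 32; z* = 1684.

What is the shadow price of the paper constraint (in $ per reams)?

Both paper and cutting are binding at x*.
Dual feasibility on the basic columns requires 6·y_paper + 2·y_cutting = 36, 1·y_paper + 2·y_cutting = 11.
Solving: y_paper = 5, y_cutting = 3.
Shadow price of paper = 5.

5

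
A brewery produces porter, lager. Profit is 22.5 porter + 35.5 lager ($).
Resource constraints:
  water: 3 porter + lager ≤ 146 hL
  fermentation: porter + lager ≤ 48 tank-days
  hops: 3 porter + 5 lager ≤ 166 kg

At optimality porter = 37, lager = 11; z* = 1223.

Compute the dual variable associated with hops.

At the optimum: water uses 122 of 146 (slack = 24); fermentation uses 48 of 48 (binding); hops uses 166 of 166 (binding).
Slack constraints have shadow price 0 (complementary slackness).
The binding rows give the dual system: 1·y_fermentation + 3·y_hops = 22.5 and 1·y_fermentation + 5·y_hops = 35.5.
→ y_fermentation = 3 and y_hops = 6.5.
Shadow price of hops = 6.5.

6.5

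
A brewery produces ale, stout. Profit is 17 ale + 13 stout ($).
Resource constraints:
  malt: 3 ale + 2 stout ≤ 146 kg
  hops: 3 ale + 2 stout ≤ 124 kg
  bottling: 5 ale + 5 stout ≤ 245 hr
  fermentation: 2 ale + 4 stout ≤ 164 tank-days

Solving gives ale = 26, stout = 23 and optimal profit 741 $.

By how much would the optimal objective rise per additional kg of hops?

4

Binding: hops and bottling. Non-binding: malt (22 unused), fermentation (20 unused).
Slack constraints have shadow price 0 (complementary slackness).
Dual feasibility on the basic columns requires 3·y_hops + 5·y_bottling = 17, 2·y_hops + 5·y_bottling = 13.
→ y_hops = 4 and y_bottling = 1.
Shadow price of hops = 4.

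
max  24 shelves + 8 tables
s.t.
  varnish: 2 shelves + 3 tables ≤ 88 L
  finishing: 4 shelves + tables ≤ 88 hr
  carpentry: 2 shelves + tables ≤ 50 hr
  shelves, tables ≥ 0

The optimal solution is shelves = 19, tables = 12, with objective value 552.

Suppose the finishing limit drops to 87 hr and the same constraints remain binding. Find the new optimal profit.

At the optimum: varnish uses 74 of 88 (slack = 14); finishing uses 88 of 88 (binding); carpentry uses 50 of 50 (binding).
Since varnish is not tight, its dual is 0.
The binding rows give the dual system: 4·y_finishing + 2·y_carpentry = 24 and 1·y_finishing + 1·y_carpentry = 8.
Solving: y_finishing = 4, y_carpentry = 4.
Δz = y_finishing·Δb = 4 × (-1) = -4, so new z* = 552 − 4 = 548.

548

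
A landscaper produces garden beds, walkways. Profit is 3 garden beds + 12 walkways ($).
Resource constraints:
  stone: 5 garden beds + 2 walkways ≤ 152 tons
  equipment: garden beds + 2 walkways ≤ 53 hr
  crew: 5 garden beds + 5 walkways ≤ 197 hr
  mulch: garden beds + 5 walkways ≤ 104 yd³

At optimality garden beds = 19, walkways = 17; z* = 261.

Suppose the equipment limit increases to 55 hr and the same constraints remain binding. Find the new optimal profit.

263

At the optimum: stone uses 129 of 152 (slack = 23); equipment uses 53 of 53 (binding); crew uses 180 of 197 (slack = 17); mulch uses 104 of 104 (binding).
Since stone, crew are not tight, their duals are 0.
Dual feasibility on the basic columns requires 1·y_equipment + 1·y_mulch = 3, 2·y_equipment + 5·y_mulch = 12.
Solving: y_equipment = 1, y_mulch = 2.
Δz = y_equipment·Δb = 1 × (2) = 2, so new z* = 261 + 2 = 263.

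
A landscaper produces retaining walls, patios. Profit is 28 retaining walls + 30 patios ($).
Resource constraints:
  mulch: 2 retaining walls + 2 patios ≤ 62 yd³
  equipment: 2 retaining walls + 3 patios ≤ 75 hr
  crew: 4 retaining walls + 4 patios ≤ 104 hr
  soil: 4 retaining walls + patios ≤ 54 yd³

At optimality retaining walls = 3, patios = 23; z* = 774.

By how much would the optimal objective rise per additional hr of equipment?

Binding: equipment and crew. Non-binding: mulch (10 unused), soil (19 unused).
Slack constraints have shadow price 0 (complementary slackness).
Dual feasibility on the basic columns requires 2·y_equipment + 4·y_crew = 28, 3·y_equipment + 4·y_crew = 30.
Solving: y_equipment = 2, y_crew = 6.
Shadow price of equipment = 2.

2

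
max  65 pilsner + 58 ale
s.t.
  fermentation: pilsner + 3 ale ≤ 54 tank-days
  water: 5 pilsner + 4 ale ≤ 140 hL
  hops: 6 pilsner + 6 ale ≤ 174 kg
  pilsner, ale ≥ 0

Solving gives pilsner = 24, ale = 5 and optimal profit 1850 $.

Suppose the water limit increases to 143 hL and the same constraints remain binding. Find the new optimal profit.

Check each constraint at x*: fermentation 39/54 (slack 15); water 140/140 (tight); hops 174/174 (tight).
Slack constraints have shadow price 0 (complementary slackness).
Dual feasibility on the basic columns requires 5·y_water + 6·y_hops = 65, 4·y_water + 6·y_hops = 58.
→ y_water = 7 and y_hops = 5.
Δz = y_water·Δb = 7 × (3) = 21, so new z* = 1850 + 21 = 1871.

1871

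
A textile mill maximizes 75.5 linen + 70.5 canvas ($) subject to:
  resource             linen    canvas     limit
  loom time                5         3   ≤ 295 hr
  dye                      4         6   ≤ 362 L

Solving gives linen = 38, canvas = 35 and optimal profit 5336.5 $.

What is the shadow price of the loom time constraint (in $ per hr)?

9.5

Check each constraint at x*: loom time 295/295 (tight); dye 362/362 (tight).
The binding rows give the dual system: 5·y_loom time + 4·y_dye = 75.5 and 3·y_loom time + 6·y_dye = 70.5.
→ y_loom time = 9.5 and y_dye = 7.
Shadow price of loom time = 9.5.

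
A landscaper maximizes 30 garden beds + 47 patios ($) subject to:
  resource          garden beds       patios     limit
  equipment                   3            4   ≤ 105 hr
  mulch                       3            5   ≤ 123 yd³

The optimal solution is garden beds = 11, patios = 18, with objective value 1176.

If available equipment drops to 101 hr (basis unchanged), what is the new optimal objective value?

1164

Check each constraint at x*: equipment 105/105 (tight); mulch 123/123 (tight).
From A_Bᵀ y = c: 3·y_equipment + 3·y_mulch = 30; 4·y_equipment + 5·y_mulch = 47.
Solving: y_equipment = 3, y_mulch = 7.
Δz = y_equipment·Δb = 3 × (-4) = -12, so new z* = 1176 − 12 = 1164.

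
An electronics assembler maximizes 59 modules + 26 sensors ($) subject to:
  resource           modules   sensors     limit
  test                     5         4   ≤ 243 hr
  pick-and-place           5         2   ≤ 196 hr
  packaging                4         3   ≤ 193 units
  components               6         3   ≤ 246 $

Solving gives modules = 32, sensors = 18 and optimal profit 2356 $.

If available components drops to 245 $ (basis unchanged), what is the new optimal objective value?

2352

At the optimum: test uses 232 of 243 (slack = 11); pick-and-place uses 196 of 196 (binding); packaging uses 182 of 193 (slack = 11); components uses 246 of 246 (binding).
By complementary slackness, y = 0 for the non-binding constraints.
Dual feasibility on the basic columns requires 5·y_pick-and-place + 6·y_components = 59, 2·y_pick-and-place + 3·y_components = 26.
Solving: y_pick-and-place = 7, y_components = 4.
Δz = y_components·Δb = 4 × (-1) = -4, so new z* = 2356 − 4 = 2352.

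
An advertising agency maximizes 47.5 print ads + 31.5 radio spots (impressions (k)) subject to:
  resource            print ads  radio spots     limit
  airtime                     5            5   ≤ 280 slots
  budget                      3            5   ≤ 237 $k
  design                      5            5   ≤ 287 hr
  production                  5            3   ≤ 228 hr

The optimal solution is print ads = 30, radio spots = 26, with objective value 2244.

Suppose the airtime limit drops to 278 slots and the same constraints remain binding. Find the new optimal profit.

2241

Binding: airtime and production. Non-binding: budget (17 unused), design (7 unused).
Slack constraints have shadow price 0 (complementary slackness).
From A_Bᵀ y = c: 5·y_airtime + 5·y_production = 47.5; 5·y_airtime + 3·y_production = 31.5.
Solving: y_airtime = 1.5, y_production = 8.
Δz = y_airtime·Δb = 1.5 × (-2) = -3, so new z* = 2244 − 3 = 2241.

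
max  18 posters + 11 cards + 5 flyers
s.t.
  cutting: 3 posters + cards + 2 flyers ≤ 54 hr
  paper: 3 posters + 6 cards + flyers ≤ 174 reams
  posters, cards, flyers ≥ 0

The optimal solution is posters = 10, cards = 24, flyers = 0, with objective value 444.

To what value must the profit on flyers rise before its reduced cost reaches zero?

Check each constraint at x*: cutting 54/54 (tight); paper 174/174 (tight).
Dual feasibility on the basic columns requires 3·y_cutting + 3·y_paper = 18, 1·y_cutting + 6·y_paper = 11.
→ y_cutting = 5 and y_paper = 1.
flyers enters the basis when its profit ≥ yᵀa₃ = 5·2 + 1·1 = 11.

11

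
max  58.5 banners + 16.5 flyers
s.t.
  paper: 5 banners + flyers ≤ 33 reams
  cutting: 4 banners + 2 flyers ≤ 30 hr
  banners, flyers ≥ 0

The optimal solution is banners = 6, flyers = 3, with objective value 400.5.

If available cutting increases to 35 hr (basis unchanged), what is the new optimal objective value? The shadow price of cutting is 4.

420.5

Δb = 5, so new z* = 400.5 + (4)·(5) = 400.5 + 20 = 420.5.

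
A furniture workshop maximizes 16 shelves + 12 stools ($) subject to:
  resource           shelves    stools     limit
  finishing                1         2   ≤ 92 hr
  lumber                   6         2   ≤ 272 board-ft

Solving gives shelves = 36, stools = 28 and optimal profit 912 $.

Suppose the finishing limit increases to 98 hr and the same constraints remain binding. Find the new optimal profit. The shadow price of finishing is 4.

936

Δb = 6, so new z* = 912 + (4)·(6) = 912 + 24 = 936.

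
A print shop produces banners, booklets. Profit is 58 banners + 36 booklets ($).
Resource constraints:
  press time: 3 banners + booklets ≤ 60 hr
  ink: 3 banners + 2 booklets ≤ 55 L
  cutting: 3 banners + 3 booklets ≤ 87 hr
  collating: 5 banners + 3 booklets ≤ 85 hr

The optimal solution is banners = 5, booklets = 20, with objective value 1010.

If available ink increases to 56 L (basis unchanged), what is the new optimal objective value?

1016

Check each constraint at x*: press time 35/60 (slack 25); ink 55/55 (tight); cutting 75/87 (slack 12); collating 85/85 (tight).
Slack constraints have shadow price 0 (complementary slackness).
From A_Bᵀ y = c: 3·y_ink + 5·y_collating = 58; 2·y_ink + 3·y_collating = 36.
→ y_ink = 6 and y_collating = 8.
Δz = y_ink·Δb = 6 × (1) = 6, so new z* = 1010 + 6 = 1016.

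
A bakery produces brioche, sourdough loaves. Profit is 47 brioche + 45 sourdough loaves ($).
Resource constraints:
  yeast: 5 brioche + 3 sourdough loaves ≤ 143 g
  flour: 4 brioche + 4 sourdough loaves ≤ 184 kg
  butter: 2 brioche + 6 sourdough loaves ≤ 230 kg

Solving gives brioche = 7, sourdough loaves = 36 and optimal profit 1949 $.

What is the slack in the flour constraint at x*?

12

flour used = 4·7 + 4·36 = 172; slack = 184 − 172 = 12.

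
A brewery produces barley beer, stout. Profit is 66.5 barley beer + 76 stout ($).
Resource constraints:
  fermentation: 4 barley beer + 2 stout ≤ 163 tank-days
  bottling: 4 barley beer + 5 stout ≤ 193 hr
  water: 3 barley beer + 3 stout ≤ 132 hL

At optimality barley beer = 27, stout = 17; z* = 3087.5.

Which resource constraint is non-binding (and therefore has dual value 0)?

fermentation

fermentation: 142/163 (slack 21)
bottling: 193/193 (binding)
water: 132/132 (binding)
By complementary slackness, a constraint with positive slack has shadow price 0 → fermentation.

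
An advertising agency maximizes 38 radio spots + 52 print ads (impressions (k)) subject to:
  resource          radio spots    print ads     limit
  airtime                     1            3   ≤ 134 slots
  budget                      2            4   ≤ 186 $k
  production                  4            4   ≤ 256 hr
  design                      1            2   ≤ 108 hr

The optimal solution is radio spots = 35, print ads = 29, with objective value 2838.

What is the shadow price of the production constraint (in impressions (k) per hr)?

At the optimum: airtime uses 122 of 134 (slack = 12); budget uses 186 of 186 (binding); production uses 256 of 256 (binding); design uses 93 of 108 (slack = 15).
Slack constraints have shadow price 0 (complementary slackness).
From A_Bᵀ y = c: 2·y_budget + 4·y_production = 38; 4·y_budget + 4·y_production = 52.
This yields shadow prices y_budget = 7, y_production = 6.
Shadow price of production = 6.

6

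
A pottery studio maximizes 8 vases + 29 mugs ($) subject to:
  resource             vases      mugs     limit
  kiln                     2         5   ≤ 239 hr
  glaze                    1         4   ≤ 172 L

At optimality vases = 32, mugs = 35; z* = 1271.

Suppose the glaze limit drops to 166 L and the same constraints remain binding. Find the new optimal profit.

1235

At the optimum: kiln uses 239 of 239 (binding); glaze uses 172 of 172 (binding).
The binding rows give the dual system: 2·y_kiln + 1·y_glaze = 8 and 5·y_kiln + 4·y_glaze = 29.
Solving: y_kiln = 1, y_glaze = 6.
Δz = y_glaze·Δb = 6 × (-6) = -36, so new z* = 1271 − 36 = 1235.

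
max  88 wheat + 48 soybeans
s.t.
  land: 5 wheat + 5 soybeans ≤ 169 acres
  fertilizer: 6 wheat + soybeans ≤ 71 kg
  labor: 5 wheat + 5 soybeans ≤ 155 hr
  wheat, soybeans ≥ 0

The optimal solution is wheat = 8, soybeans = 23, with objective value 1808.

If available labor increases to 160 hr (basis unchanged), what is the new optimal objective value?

At the optimum: land uses 155 of 169 (slack = 14); fertilizer uses 71 of 71 (binding); labor uses 155 of 155 (binding).
By complementary slackness, y = 0 for the non-binding constraint.
Dual feasibility on the basic columns requires 6·y_fertilizer + 5·y_labor = 88, 1·y_fertilizer + 5·y_labor = 48.
Solving: y_fertilizer = 8, y_labor = 8.
Δz = y_labor·Δb = 8 × (5) = 40, so new z* = 1808 + 40 = 1848.

1848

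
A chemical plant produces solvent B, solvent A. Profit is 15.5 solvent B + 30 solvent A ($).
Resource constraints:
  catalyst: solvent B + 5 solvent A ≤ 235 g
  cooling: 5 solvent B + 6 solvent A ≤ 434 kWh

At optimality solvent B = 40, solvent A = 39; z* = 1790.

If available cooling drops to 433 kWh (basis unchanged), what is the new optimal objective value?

Check each constraint at x*: catalyst 235/235 (tight); cooling 434/434 (tight).
Dual feasibility on the basic columns requires 1·y_catalyst + 5·y_cooling = 15.5, 5·y_catalyst + 6·y_cooling = 30.
→ y_catalyst = 3 and y_cooling = 2.5.
Δz = y_cooling·Δb = 2.5 × (-1) = -2.5, so new z* = 1790 − 2.5 = 1787.5.

1787.5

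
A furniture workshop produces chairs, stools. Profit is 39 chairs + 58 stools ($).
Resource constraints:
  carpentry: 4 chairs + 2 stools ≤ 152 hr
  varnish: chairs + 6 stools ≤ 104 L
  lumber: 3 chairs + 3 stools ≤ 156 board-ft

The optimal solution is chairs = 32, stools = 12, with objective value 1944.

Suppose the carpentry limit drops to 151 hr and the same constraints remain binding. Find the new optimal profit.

1936

Check each constraint at x*: carpentry 152/152 (tight); varnish 104/104 (tight); lumber 132/156 (slack 24).
Since lumber is not tight, its dual is 0.
The binding rows give the dual system: 4·y_carpentry + 1·y_varnish = 39 and 2·y_carpentry + 6·y_varnish = 58.
This yields shadow prices y_carpentry = 8, y_varnish = 7.
Δz = y_carpentry·Δb = 8 × (-1) = -8, so new z* = 1944 − 8 = 1936.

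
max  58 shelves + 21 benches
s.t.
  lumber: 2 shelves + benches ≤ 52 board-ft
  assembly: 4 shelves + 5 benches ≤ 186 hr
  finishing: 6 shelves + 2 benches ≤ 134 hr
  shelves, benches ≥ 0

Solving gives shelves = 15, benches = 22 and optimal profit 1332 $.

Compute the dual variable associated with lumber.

Check each constraint at x*: lumber 52/52 (tight); assembly 170/186 (slack 16); finishing 134/134 (tight).
Slack constraints have shadow price 0 (complementary slackness).
The binding rows give the dual system: 2·y_lumber + 6·y_finishing = 58 and 1·y_lumber + 2·y_finishing = 21.
→ y_lumber = 5 and y_finishing = 8.
Shadow price of lumber = 5.

5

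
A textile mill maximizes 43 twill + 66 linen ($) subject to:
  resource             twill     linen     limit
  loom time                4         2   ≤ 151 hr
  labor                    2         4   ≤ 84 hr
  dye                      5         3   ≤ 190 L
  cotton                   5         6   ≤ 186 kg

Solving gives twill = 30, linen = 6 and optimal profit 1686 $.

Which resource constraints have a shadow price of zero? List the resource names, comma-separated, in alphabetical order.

loom time: 132/151 (slack 19)
labor: 84/84 (binding)
dye: 168/190 (slack 22)
cotton: 186/186 (binding)
By complementary slackness, a constraint with positive slack has shadow price 0 → dye, loom time.

dye, loom time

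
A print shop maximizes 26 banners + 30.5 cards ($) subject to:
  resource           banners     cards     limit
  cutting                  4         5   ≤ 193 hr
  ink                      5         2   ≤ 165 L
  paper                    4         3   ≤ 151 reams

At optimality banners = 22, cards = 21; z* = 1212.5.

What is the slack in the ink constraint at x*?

ink used = 5·22 + 2·21 = 152; slack = 165 − 152 = 13.

13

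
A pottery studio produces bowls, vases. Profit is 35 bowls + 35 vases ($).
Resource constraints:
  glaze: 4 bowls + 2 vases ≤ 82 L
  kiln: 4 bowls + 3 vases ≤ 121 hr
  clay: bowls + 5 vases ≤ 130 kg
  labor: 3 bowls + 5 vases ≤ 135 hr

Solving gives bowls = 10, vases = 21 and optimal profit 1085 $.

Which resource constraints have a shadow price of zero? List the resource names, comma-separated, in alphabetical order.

glaze: 82/82 (binding)
kiln: 103/121 (slack 18)
clay: 115/130 (slack 15)
labor: 135/135 (binding)
By complementary slackness, a constraint with positive slack has shadow price 0 → clay, kiln.

clay, kiln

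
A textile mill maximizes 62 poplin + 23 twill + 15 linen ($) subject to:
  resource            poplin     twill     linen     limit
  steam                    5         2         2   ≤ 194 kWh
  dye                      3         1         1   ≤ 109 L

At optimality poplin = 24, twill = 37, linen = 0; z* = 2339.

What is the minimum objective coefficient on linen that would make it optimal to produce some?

Both steam and dye are binding at x*.
Dual feasibility on the basic columns requires 5·y_steam + 3·y_dye = 62, 2·y_steam + 1·y_dye = 23.
→ y_steam = 7 and y_dye = 9.
linen enters the basis when its profit ≥ yᵀa₃ = 7·2 + 9·1 = 23.

23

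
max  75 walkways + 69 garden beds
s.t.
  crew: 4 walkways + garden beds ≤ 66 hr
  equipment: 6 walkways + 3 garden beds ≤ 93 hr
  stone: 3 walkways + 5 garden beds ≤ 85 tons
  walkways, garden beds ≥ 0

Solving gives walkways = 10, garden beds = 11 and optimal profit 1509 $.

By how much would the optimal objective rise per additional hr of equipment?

8

Binding: equipment and stone. Non-binding: crew (15 unused).
Since crew is not tight, its dual is 0.
Dual feasibility on the basic columns requires 6·y_equipment + 3·y_stone = 75, 3·y_equipment + 5·y_stone = 69.
→ y_equipment = 8 and y_stone = 9.
Shadow price of equipment = 8.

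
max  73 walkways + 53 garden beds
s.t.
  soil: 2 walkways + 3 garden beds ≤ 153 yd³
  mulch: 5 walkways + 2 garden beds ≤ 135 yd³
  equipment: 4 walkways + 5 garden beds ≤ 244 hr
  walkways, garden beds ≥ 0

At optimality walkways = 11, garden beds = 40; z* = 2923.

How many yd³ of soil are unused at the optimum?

soil used = 2·11 + 3·40 = 142; slack = 153 − 142 = 11.

11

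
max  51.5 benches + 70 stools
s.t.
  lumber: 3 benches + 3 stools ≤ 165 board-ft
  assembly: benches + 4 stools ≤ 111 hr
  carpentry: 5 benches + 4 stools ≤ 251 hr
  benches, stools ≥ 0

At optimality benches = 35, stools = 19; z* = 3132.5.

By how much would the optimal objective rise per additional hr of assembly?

At the optimum: lumber uses 162 of 165 (slack = 3); assembly uses 111 of 111 (binding); carpentry uses 251 of 251 (binding).
By complementary slackness, y = 0 for the non-binding constraint.
The binding rows give the dual system: 1·y_assembly + 5·y_carpentry = 51.5 and 4·y_assembly + 4·y_carpentry = 70.
This yields shadow prices y_assembly = 9, y_carpentry = 8.5.
Shadow price of assembly = 9.

9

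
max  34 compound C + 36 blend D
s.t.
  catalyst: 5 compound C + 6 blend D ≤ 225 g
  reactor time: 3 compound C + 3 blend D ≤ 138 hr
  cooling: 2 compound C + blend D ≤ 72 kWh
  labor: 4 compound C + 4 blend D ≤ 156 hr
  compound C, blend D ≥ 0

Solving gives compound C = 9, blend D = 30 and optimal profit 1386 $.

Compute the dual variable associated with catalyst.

At the optimum: catalyst uses 225 of 225 (binding); reactor time uses 117 of 138 (slack = 21); cooling uses 48 of 72 (slack = 24); labor uses 156 of 156 (binding).
Since reactor time, cooling are not tight, their duals are 0.
Dual feasibility on the basic columns requires 5·y_catalyst + 4·y_labor = 34, 6·y_catalyst + 4·y_labor = 36.
Solving: y_catalyst = 2, y_labor = 6.
Shadow price of catalyst = 2.

2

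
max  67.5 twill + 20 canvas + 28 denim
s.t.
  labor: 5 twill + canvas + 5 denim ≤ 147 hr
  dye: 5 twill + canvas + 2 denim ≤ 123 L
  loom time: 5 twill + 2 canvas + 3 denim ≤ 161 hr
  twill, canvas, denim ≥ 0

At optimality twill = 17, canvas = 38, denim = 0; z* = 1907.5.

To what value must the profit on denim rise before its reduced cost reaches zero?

Binding: dye and loom time. Non-binding: labor (24 unused).
Since labor is not tight, its dual is 0.
From A_Bᵀ y = c: 5·y_dye + 5·y_loom time = 67.5; 1·y_dye + 2·y_loom time = 20.
This yields shadow prices y_dye = 7, y_loom time = 6.5.
denim enters the basis when its profit ≥ yᵀa₃ = 7·2 + 6.5·3 = 33.5.

33.5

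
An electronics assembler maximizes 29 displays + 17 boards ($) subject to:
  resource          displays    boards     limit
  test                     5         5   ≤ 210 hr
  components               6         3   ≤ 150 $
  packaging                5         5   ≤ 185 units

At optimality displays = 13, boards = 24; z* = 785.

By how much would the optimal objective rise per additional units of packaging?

1

Check each constraint at x*: test 185/210 (slack 25); components 150/150 (tight); packaging 185/185 (tight).
Slack constraints have shadow price 0 (complementary slackness).
Dual feasibility on the basic columns requires 6·y_components + 5·y_packaging = 29, 3·y_components + 5·y_packaging = 17.
Solving: y_components = 4, y_packaging = 1.
Shadow price of packaging = 1.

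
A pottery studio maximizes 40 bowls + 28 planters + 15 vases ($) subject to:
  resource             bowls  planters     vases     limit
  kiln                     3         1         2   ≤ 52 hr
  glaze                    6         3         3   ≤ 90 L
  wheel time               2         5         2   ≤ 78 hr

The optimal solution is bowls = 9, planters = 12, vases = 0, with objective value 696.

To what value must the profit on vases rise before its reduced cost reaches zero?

22

Binding: glaze and wheel time. Non-binding: kiln (13 unused).
Slack constraints have shadow price 0 (complementary slackness).
From A_Bᵀ y = c: 6·y_glaze + 2·y_wheel time = 40; 3·y_glaze + 5·y_wheel time = 28.
→ y_glaze = 6 and y_wheel time = 2.
vases enters the basis when its profit ≥ yᵀa₃ = 6·3 + 2·2 = 22.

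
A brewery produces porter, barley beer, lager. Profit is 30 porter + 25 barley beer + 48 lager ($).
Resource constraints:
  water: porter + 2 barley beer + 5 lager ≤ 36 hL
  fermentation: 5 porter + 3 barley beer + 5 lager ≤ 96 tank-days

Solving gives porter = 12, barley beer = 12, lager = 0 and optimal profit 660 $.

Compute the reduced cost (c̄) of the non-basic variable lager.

Check each constraint at x*: water 36/36 (tight); fermentation 96/96 (tight).
Dual feasibility on the basic columns requires 1·y_water + 5·y_fermentation = 30, 2·y_water + 3·y_fermentation = 25.
→ y_water = 5 and y_fermentation = 5.
Reduced cost of lager: c₃ − yᵀa₃ = 48 − (5·5 + 5·5) = 48 − 50 = -2.

-2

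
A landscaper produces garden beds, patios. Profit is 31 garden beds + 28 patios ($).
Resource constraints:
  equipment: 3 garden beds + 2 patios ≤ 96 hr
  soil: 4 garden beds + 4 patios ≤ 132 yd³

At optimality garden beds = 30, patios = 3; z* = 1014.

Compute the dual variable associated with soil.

Both equipment and soil are binding at x*.
Dual feasibility on the basic columns requires 3·y_equipment + 4·y_soil = 31, 2·y_equipment + 4·y_soil = 28.
This yields shadow prices y_equipment = 3, y_soil = 5.5.
Shadow price of soil = 5.5.

5.5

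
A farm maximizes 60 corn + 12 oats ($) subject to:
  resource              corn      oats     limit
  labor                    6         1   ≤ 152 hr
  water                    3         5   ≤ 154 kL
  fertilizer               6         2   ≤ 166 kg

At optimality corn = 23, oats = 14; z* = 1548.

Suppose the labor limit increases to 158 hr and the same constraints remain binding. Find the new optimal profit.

1596

At the optimum: labor uses 152 of 152 (binding); water uses 139 of 154 (slack = 15); fertilizer uses 166 of 166 (binding).
By complementary slackness, y = 0 for the non-binding constraint.
From A_Bᵀ y = c: 6·y_labor + 6·y_fertilizer = 60; 1·y_labor + 2·y_fertilizer = 12.
This yields shadow prices y_labor = 8, y_fertilizer = 2.
Δz = y_labor·Δb = 8 × (6) = 48, so new z* = 1548 + 48 = 1596.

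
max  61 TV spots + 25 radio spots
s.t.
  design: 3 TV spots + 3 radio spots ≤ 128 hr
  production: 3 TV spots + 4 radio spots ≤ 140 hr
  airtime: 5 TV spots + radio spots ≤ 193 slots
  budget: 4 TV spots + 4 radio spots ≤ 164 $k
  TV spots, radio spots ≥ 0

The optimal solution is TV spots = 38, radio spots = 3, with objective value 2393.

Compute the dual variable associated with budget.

Check each constraint at x*: design 123/128 (slack 5); production 126/140 (slack 14); airtime 193/193 (tight); budget 164/164 (tight).
By complementary slackness, y = 0 for the non-binding constraints.
From A_Bᵀ y = c: 5·y_airtime + 4·y_budget = 61; 1·y_airtime + 4·y_budget = 25.
This yields shadow prices y_airtime = 9, y_budget = 4.
Shadow price of budget = 4.

4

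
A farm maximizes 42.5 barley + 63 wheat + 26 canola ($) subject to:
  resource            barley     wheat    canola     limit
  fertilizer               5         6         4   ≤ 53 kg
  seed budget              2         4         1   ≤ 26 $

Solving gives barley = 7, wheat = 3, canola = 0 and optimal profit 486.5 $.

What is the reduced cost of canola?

-3.5

Check each constraint at x*: fertilizer 53/53 (tight); seed budget 26/26 (tight).
From A_Bᵀ y = c: 5·y_fertilizer + 2·y_seed budget = 42.5; 6·y_fertilizer + 4·y_seed budget = 63.
This yields shadow prices y_fertilizer = 5.5, y_seed budget = 7.5.
Reduced cost of canola: c₃ − yᵀa₃ = 26 − (5.5·4 + 7.5·1) = 26 − 29.5 = -3.5.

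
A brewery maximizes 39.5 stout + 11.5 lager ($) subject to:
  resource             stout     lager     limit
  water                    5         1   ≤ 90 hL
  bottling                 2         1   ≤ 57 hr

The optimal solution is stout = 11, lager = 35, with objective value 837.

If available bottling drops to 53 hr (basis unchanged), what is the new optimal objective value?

Both water and bottling are binding at x*.
The binding rows give the dual system: 5·y_water + 2·y_bottling = 39.5 and 1·y_water + 1·y_bottling = 11.5.
This yields shadow prices y_water = 5.5, y_bottling = 6.
Δz = y_bottling·Δb = 6 × (-4) = -24, so new z* = 837 − 24 = 813.

813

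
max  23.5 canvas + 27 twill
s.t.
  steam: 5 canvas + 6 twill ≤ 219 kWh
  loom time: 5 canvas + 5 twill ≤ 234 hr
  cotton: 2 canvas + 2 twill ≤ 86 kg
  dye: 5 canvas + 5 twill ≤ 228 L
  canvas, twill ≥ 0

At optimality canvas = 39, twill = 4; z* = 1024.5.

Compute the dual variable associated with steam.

3.5

Binding: steam and cotton. Non-binding: loom time (19 unused), dye (13 unused).
Since loom time, dye are not tight, their duals are 0.
From A_Bᵀ y = c: 5·y_steam + 2·y_cotton = 23.5; 6·y_steam + 2·y_cotton = 27.
This yields shadow prices y_steam = 3.5, y_cotton = 3.
Shadow price of steam = 3.5.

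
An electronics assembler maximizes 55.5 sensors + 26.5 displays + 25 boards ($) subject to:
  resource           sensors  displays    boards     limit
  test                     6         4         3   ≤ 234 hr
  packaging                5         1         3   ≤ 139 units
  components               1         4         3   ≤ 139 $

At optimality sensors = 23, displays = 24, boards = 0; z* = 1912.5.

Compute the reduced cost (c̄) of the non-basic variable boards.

-5

Binding: test and packaging. Non-binding: components (20 unused).
Slack constraints have shadow price 0 (complementary slackness).
The binding rows give the dual system: 6·y_test + 5·y_packaging = 55.5 and 4·y_test + 1·y_packaging = 26.5.
→ y_test = 5.5 and y_packaging = 4.5.
Reduced cost of boards: c₃ − yᵀa₃ = 25 − (5.5·3 + 4.5·3) = 25 − 30 = -5.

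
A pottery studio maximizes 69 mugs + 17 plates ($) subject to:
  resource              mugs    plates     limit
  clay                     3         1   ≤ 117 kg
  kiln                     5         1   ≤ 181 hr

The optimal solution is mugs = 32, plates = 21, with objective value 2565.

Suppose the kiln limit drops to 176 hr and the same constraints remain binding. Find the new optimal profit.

Both clay and kiln are binding at x*.
Dual feasibility on the basic columns requires 3·y_clay + 5·y_kiln = 69, 1·y_clay + 1·y_kiln = 17.
This yields shadow prices y_clay = 8, y_kiln = 9.
Δz = y_kiln·Δb = 9 × (-5) = -45, so new z* = 2565 − 45 = 2520.

2520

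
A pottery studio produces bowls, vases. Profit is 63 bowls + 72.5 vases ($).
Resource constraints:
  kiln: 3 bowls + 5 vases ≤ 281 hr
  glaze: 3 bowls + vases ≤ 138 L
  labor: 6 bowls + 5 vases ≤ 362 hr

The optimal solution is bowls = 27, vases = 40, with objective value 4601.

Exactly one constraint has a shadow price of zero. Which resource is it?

kiln: 281/281 (binding)
glaze: 121/138 (slack 17)
labor: 362/362 (binding)
By complementary slackness, a constraint with positive slack has shadow price 0 → glaze.

glaze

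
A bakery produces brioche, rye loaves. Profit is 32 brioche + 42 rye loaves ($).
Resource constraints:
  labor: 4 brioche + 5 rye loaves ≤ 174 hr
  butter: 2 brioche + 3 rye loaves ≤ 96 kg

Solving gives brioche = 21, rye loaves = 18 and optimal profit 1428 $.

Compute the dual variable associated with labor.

6

Check each constraint at x*: labor 174/174 (tight); butter 96/96 (tight).
Dual feasibility on the basic columns requires 4·y_labor + 2·y_butter = 32, 5·y_labor + 3·y_butter = 42.
→ y_labor = 6 and y_butter = 4.
Shadow price of labor = 6.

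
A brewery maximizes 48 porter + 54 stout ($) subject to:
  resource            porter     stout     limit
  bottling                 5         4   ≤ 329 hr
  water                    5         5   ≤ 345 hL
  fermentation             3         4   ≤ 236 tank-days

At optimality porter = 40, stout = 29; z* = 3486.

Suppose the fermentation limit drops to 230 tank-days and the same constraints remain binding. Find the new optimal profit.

3450

At the optimum: bottling uses 316 of 329 (slack = 13); water uses 345 of 345 (binding); fermentation uses 236 of 236 (binding).
By complementary slackness, y = 0 for the non-binding constraint.
From A_Bᵀ y = c: 5·y_water + 3·y_fermentation = 48; 5·y_water + 4·y_fermentation = 54.
Solving: y_water = 6, y_fermentation = 6.
Δz = y_fermentation·Δb = 6 × (-6) = -36, so new z* = 3486 − 36 = 3450.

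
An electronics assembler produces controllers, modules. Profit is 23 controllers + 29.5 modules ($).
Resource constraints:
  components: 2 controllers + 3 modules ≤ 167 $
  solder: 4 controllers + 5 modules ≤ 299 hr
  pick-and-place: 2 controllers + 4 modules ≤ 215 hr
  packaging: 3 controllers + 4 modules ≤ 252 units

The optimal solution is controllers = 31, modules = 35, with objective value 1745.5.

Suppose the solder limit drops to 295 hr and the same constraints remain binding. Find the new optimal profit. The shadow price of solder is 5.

1725.5

Δb = -4, so new z* = 1745.5 + (5)·(-4) = 1745.5 − 20 = 1725.5.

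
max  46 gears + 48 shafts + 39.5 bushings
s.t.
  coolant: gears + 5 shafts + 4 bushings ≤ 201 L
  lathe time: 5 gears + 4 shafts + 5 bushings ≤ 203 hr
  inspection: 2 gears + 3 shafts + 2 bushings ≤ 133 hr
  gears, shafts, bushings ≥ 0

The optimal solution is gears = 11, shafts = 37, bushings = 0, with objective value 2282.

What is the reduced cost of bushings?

At the optimum: coolant uses 196 of 201 (slack = 5); lathe time uses 203 of 203 (binding); inspection uses 133 of 133 (binding).
By complementary slackness, y = 0 for the non-binding constraint.
The binding rows give the dual system: 5·y_lathe time + 2·y_inspection = 46 and 4·y_lathe time + 3·y_inspection = 48.
This yields shadow prices y_lathe time = 6, y_inspection = 8.
Reduced cost of bushings: c₃ − yᵀa₃ = 39.5 − (6·5 + 8·2) = 39.5 − 46 = -6.5.

-6.5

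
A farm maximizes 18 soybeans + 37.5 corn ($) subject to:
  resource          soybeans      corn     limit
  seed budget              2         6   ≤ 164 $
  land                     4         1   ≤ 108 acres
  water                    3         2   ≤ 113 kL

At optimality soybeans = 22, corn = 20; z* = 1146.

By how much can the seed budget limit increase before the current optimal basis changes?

Binding constraints: seed budget, land. The basis is B = [[2,6],[4,1]] with det -22.
Per unit increase in seed budget, x* moves by d = (-0.0455, 0.1818).
The basis stays optimal until water becomes binding; allowable increase = 30.8 $.

30.8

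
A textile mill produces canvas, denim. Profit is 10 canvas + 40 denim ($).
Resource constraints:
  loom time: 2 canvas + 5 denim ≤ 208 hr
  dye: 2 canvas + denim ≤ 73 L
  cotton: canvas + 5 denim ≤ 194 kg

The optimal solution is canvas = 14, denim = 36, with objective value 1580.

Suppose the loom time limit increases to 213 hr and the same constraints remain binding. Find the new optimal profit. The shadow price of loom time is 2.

1590

Δb = 5, so new z* = 1580 + (2)·(5) = 1580 + 10 = 1590.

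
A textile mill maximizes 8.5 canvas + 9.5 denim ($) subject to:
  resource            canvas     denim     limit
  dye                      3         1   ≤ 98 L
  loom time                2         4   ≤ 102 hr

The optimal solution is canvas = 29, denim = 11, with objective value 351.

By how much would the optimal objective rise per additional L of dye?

1.5

At the optimum: dye uses 98 of 98 (binding); loom time uses 102 of 102 (binding).
The binding rows give the dual system: 3·y_dye + 2·y_loom time = 8.5 and 1·y_dye + 4·y_loom time = 9.5.
Solving: y_dye = 1.5, y_loom time = 2.
Shadow price of dye = 1.5.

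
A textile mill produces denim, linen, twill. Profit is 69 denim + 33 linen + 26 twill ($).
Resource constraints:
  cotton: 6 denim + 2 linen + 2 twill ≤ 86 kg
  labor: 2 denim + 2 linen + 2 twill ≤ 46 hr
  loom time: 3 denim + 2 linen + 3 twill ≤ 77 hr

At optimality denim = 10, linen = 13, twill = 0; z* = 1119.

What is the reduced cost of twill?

-7

Check each constraint at x*: cotton 86/86 (tight); labor 46/46 (tight); loom time 56/77 (slack 21).
By complementary slackness, y = 0 for the non-binding constraint.
Dual feasibility on the basic columns requires 6·y_cotton + 2·y_labor = 69, 2·y_cotton + 2·y_labor = 33.
→ y_cotton = 9 and y_labor = 7.5.
Reduced cost of twill: c₃ − yᵀa₃ = 26 − (9·2 + 7.5·2) = 26 − 33 = -7.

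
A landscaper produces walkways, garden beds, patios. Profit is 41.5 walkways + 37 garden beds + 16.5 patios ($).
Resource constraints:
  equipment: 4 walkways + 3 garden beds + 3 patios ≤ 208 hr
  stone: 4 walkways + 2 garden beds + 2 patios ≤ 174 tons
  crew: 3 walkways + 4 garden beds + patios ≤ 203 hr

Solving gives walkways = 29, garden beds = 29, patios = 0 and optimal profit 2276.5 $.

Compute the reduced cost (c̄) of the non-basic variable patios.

At the optimum: equipment uses 203 of 208 (slack = 5); stone uses 174 of 174 (binding); crew uses 203 of 203 (binding).
Slack constraints have shadow price 0 (complementary slackness).
Dual feasibility on the basic columns requires 4·y_stone + 3·y_crew = 41.5, 2·y_stone + 4·y_crew = 37.
This yields shadow prices y_stone = 5.5, y_crew = 6.5.
Reduced cost of patios: c₃ − yᵀa₃ = 16.5 − (5.5·2 + 6.5·1) = 16.5 − 17.5 = -1.

-1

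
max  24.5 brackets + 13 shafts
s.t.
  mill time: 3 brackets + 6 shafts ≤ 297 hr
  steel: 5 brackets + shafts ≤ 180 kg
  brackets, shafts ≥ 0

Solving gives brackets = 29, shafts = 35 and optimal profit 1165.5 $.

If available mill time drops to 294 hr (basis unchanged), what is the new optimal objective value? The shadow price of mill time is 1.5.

1161

Δb = -3, so new z* = 1165.5 + (1.5)·(-3) = 1165.5 − 4.5 = 1161.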